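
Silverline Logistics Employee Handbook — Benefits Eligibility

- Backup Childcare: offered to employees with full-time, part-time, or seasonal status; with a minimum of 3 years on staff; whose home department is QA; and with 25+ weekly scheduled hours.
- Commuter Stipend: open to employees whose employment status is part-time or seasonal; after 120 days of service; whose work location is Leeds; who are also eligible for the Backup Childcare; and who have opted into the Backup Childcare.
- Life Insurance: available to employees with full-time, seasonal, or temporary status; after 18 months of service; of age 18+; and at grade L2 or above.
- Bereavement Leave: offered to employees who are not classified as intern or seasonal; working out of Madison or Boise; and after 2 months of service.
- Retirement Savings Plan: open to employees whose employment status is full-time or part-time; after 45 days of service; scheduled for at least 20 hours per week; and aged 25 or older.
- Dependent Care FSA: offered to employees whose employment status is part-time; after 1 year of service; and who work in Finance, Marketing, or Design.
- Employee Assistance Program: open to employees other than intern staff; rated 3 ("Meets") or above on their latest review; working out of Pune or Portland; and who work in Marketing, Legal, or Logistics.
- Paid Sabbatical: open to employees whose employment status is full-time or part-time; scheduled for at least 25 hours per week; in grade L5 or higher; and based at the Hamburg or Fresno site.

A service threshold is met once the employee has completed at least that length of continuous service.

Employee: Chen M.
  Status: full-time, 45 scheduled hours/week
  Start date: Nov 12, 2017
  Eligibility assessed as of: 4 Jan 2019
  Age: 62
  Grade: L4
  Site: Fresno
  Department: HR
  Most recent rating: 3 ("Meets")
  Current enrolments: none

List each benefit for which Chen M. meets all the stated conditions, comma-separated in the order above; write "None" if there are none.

Service from Nov 12, 2017 to 4 Jan 2019: 418 days.
Backup Childcare — status full-time ✓; service 418 days < 3 years (≈1095 days) ✗ → not eligible.
Commuter Stipend — status full-time ✗ (requires part-time or seasonal) → not eligible.
Life Insurance — status full-time ✓; service 418 days < 18 months (≈540 days) ✗ → not eligible.
Bereavement Leave — status full-time ✓ (not excluded); site Fresno ✗ (not Madison or Boise) → not eligible.
Retirement Savings Plan — status full-time ✓; service 418 days ≥ 45 days ✓; 45 hrs/wk ≥ 20 ✓; age 62 ≥ 25 ✓ → eligible.
Dependent Care FSA — status full-time ✗ (requires part-time) → not eligible.
Employee Assistance Program — status full-time ✓ (not excluded); rating 3 ≥ 3 ✓; site Fresno ✗ (not Pune or Portland) → not eligible.
Paid Sabbatical — status full-time ✓; 45 hrs/wk ≥ 25 ✓; grade L4 < L5 ✗ → not eligible.

Retirement Savings Plan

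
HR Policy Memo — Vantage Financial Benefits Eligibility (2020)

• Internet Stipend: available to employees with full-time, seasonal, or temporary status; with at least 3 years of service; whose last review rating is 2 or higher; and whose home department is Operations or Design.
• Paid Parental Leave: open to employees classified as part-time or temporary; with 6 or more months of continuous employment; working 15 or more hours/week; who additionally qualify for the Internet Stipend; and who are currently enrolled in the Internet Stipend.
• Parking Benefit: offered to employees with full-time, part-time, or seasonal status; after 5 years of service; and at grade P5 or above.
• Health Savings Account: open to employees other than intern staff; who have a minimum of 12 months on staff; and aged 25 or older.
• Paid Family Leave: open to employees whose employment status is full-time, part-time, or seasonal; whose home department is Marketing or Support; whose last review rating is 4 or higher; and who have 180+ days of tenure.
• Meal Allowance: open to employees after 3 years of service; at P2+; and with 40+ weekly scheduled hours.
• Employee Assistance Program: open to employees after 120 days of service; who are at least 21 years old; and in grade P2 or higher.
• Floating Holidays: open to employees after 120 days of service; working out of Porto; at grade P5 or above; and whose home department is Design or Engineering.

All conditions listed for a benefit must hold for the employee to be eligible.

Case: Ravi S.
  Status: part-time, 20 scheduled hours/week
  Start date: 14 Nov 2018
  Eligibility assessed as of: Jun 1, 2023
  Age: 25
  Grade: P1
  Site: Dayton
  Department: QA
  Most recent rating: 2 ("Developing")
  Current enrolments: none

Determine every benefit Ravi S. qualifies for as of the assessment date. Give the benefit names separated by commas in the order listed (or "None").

Health Savings Account

Service from 14 Nov 2018 to Jun 1, 2023: 1660 days.
Internet Stipend — status part-time ✗ (requires full-time, seasonal, or temporary) → not eligible.
Paid Parental Leave — status part-time ✓; service 1660 days ≥ 6 months (≈180 days) ✓; 20 hrs/wk ≥ 15 ✓; not eligible for Internet Stipend ✗ → not eligible.
Parking Benefit — status part-time ✓; service 1660 days < 5 years (≈1825 days) ✗ → not eligible.
Health Savings Account — status part-time ✓ (not excluded); service 1660 days ≥ 12 months (≈360 days) ✓; age 25 ≥ 25 ✓ → eligible.
Paid Family Leave — status part-time ✓; dept QA ✗ → not eligible.
Meal Allowance — service 1660 days ≥ 3 years (≈1095 days) ✓; grade P1 < P2 ✗ → not eligible.
Employee Assistance Program — service 1660 days ≥ 120 days ✓; age 25 ≥ 21 ✓; grade P1 < P2 ✗ → not eligible.
Floating Holidays — service 1660 days ≥ 120 days ✓; site Dayton ✗ (not Porto) → not eligible.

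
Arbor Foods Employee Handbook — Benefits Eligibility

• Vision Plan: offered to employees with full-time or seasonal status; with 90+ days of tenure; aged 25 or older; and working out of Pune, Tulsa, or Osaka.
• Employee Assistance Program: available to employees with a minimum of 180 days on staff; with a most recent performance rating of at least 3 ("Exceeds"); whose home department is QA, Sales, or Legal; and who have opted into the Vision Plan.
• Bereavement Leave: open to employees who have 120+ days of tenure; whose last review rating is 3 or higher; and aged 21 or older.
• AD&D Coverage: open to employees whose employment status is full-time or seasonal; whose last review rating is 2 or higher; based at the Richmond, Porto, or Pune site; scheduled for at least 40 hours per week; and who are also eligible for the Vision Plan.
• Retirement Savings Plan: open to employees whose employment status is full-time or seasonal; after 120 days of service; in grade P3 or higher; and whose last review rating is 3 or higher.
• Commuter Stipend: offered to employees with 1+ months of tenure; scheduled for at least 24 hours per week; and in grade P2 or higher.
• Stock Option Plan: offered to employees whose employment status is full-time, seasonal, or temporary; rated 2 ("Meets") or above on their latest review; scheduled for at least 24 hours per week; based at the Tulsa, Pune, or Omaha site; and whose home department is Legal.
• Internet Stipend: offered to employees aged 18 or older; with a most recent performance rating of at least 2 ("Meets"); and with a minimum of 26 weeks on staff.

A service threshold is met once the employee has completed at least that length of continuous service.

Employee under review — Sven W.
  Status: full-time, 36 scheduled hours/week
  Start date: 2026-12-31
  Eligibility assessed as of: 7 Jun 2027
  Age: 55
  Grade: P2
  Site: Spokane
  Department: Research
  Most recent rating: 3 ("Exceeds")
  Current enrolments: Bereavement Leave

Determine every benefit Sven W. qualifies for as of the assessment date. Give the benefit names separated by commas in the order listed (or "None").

Service from 2026-12-31 to 7 Jun 2027: 158 days.
Vision Plan — status full-time ✓; service 158 days ≥ 90 days ✓; age 55 ≥ 25 ✓; site Spokane ✗ (not Pune, Tulsa, or Osaka) → not eligible.
Employee Assistance Program — service 158 days < 180 days ✗ → not eligible.
Bereavement Leave — service 158 days ≥ 120 days ✓; rating 3 ≥ 3 ✓; age 55 ≥ 21 ✓ → eligible.
AD&D Coverage — status full-time ✓; rating 3 ≥ 2 ✓; site Spokane ✗ (not Richmond, Porto, or Pune) → not eligible.
Retirement Savings Plan — status full-time ✓; service 158 days ≥ 120 days ✓; grade P2 < P3 ✗ → not eligible.
Commuter Stipend — service 158 days ≥ 1 month (≈30 days) ✓; 36 hrs/wk ≥ 24 ✓; grade P2 ≥ P2 ✓ → eligible.
Stock Option Plan — status full-time ✓; rating 3 ≥ 2 ✓; 36 hrs/wk ≥ 24 ✓; site Spokane ✗ (not Tulsa, Pune, or Omaha) → not eligible.
Internet Stipend — age 55 ≥ 18 ✓; rating 3 ≥ 2 ✓; service 158 days < 26 weeks (≈182 days) ✗ → not eligible.

Bereavement Leave, Commuter Stipend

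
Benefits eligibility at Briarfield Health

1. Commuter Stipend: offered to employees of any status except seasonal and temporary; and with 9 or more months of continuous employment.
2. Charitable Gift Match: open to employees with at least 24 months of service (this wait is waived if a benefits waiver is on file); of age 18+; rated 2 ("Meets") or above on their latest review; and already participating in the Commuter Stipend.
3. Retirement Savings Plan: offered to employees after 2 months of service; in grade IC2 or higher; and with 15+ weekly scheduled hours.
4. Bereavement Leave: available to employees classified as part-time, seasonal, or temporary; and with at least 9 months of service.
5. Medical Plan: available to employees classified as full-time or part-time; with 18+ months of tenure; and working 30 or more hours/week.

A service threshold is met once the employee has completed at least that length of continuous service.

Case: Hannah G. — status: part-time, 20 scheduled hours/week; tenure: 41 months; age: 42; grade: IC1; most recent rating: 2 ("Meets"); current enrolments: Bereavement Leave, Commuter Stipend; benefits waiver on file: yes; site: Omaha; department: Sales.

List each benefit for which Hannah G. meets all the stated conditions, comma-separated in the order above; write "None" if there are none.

Commuter Stipend — status part-time ✓ (not excluded); service 41 months ≥ 9 months ✓ → eligible.
Charitable Gift Match — benefits waiver on file ✓; age 42 ≥ 18 ✓; rating 2 ≥ 2 ✓; enrolled in Commuter Stipend ✓ → eligible.
Retirement Savings Plan — service 41 months ≥ 2 months ✓; grade IC1 < IC2 ✗ → not eligible.
Bereavement Leave — status part-time ✓; service 41 months ≥ 9 months ✓ → eligible.
Medical Plan — status part-time ✓; service 41 months ≥ 18 months ✓; 20 hrs/wk < 30 ✗ → not eligible.

Commuter Stipend, Charitable Gift Match, Bereavement Leave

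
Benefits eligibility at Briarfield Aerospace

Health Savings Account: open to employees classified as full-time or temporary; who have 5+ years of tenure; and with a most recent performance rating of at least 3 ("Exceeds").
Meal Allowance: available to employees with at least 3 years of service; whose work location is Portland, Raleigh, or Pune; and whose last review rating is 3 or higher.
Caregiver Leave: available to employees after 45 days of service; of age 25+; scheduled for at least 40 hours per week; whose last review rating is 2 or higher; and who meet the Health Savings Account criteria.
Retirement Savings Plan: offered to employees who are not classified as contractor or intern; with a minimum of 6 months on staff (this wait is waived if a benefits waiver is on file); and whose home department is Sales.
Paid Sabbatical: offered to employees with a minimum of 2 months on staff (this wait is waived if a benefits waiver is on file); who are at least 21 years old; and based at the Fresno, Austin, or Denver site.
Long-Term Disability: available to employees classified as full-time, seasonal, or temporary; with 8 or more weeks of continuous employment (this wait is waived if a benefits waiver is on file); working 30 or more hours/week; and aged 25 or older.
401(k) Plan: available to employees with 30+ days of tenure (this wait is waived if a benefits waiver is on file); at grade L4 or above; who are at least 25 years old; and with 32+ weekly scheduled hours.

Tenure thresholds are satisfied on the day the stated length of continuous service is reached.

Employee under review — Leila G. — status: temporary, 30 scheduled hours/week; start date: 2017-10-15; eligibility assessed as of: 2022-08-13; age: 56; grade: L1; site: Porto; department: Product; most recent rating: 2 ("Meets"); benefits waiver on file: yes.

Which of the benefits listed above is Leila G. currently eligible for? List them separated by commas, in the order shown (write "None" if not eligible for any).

Long-Term Disability

Service from 2017-10-15 to 2022-08-13: 1763 days.
Health Savings Account — status temporary ✓; service 1763 days < 5 years (≈1825 days) ✗ → not eligible.
Meal Allowance — service 1763 days ≥ 3 years (≈1095 days) ✓; site Porto ✗ (not Portland, Raleigh, or Pune) → not eligible.
Caregiver Leave — service 1763 days ≥ 45 days ✓; age 56 ≥ 25 ✓; 30 hrs/wk < 40 ✗ → not eligible.
Retirement Savings Plan — status temporary ✓ (not excluded); benefits waiver on file ✓; dept Product ✗ → not eligible.
Paid Sabbatical — benefits waiver on file ✓; age 56 ≥ 21 ✓; site Porto ✗ (not Fresno, Austin, or Denver) → not eligible.
Long-Term Disability — status temporary ✓; benefits waiver on file ✓; 30 hrs/wk ≥ 30 ✓; age 56 ≥ 25 ✓ → eligible.
401(k) Plan — benefits waiver on file ✓; grade L1 < L4 ✗ → not eligible.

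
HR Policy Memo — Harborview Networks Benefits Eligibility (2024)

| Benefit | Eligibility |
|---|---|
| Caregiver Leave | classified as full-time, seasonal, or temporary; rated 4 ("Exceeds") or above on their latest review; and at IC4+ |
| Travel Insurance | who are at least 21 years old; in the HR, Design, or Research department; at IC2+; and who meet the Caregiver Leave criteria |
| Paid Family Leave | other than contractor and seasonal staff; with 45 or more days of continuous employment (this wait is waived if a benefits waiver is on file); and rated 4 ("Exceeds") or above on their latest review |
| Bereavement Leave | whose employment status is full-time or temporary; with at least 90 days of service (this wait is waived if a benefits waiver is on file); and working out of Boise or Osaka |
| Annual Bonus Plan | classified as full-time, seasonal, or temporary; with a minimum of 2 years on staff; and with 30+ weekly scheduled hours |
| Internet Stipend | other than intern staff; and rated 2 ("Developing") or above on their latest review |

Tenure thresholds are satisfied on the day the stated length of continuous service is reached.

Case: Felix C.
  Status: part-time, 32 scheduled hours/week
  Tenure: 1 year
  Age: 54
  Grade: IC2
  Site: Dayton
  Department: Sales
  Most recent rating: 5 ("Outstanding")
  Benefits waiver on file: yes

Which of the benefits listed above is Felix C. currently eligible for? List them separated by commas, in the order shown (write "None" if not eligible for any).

Caregiver Leave — status part-time ✗ (requires full-time, seasonal, or temporary) → not eligible.
Travel Insurance — age 54 ≥ 21 ✓; dept Sales ✗ → not eligible.
Paid Family Leave — status part-time ✓ (not excluded); benefits waiver on file ✓; rating 5 ≥ 4 ✓ → eligible.
Bereavement Leave — status part-time ✗ (requires full-time or temporary) → not eligible.
Annual Bonus Plan — status part-time ✗ (requires full-time, seasonal, or temporary) → not eligible.
Internet Stipend — status part-time ✓ (not excluded); rating 5 ≥ 2 ✓ → eligible.

Paid Family Leave, Internet Stipend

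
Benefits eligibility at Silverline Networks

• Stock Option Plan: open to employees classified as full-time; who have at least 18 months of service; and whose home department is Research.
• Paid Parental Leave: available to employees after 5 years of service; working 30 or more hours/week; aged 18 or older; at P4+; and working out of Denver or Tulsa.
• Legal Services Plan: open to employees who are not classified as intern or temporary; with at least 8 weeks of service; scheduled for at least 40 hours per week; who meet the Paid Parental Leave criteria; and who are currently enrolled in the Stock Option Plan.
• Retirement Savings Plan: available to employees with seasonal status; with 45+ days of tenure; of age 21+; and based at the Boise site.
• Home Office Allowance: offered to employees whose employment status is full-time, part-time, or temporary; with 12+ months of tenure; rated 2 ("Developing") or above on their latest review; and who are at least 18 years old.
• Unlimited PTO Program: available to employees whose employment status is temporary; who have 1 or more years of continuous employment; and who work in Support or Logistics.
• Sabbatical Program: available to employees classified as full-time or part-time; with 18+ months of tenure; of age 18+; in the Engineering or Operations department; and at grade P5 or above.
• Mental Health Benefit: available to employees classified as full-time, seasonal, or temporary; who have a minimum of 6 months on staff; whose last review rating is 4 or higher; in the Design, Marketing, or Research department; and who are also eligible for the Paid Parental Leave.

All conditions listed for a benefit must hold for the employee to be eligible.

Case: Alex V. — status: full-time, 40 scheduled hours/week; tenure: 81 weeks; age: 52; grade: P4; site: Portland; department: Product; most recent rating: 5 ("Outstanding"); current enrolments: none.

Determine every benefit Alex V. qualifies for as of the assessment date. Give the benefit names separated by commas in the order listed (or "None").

Home Office Allowance

Stock Option Plan — status full-time ✓; service 81 weeks ≥ 18 months (≈540 days) ✓; dept Product ✗ → not eligible.
Paid Parental Leave — service 81 weeks < 5 years (≈1825 days) ✗ → not eligible.
Legal Services Plan — status full-time ✓ (not excluded); service 81 weeks ≥ 8 weeks ✓; 40 hrs/wk ≥ 40 ✓; not eligible for Paid Parental Leave ✗ → not eligible.
Retirement Savings Plan — status full-time ✗ (requires seasonal) → not eligible.
Home Office Allowance — status full-time ✓; service 81 weeks ≥ 12 months (≈360 days) ✓; rating 5 ≥ 2 ✓; age 52 ≥ 18 ✓ → eligible.
Unlimited PTO Program — status full-time ✗ (requires temporary) → not eligible.
Sabbatical Program — status full-time ✓; service 81 weeks ≥ 18 months (≈540 days) ✓; age 52 ≥ 18 ✓; dept Product ✗ → not eligible.
Mental Health Benefit — status full-time ✓; service 81 weeks ≥ 6 months (≈180 days) ✓; rating 5 ≥ 4 ✓; dept Product ✗ → not eligible.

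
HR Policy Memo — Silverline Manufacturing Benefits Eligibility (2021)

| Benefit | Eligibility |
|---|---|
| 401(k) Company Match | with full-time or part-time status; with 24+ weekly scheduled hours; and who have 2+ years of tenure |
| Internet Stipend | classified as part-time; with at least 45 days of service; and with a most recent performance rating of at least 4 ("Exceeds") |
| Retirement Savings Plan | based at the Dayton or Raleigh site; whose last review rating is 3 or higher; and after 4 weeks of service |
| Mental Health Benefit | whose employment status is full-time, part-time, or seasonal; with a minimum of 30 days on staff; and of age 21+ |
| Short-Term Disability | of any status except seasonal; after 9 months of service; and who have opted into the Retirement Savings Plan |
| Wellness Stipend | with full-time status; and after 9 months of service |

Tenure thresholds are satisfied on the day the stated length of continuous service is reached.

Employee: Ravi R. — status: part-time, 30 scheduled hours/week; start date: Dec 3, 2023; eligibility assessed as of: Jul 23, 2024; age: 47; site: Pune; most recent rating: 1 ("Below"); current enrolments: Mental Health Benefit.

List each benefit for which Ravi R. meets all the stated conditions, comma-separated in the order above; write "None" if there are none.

Mental Health Benefit

Service from Dec 3, 2023 to Jul 23, 2024: 233 days.
401(k) Company Match — status part-time ✓; 30 hrs/wk ≥ 24 ✓; service 233 days < 2 years (≈730 days) ✗ → not eligible.
Internet Stipend — status part-time ✓; service 233 days ≥ 45 days ✓; rating 1 < 4 ✗ → not eligible.
Retirement Savings Plan — site Pune ✗ (not Dayton or Raleigh) → not eligible.
Mental Health Benefit — status part-time ✓; service 233 days ≥ 30 days ✓; age 47 ≥ 21 ✓ → eligible.
Short-Term Disability — status part-time ✓ (not excluded); service 233 days < 9 months (≈270 days) ✗ → not eligible.
Wellness Stipend — status part-time ✗ (requires full-time) → not eligible.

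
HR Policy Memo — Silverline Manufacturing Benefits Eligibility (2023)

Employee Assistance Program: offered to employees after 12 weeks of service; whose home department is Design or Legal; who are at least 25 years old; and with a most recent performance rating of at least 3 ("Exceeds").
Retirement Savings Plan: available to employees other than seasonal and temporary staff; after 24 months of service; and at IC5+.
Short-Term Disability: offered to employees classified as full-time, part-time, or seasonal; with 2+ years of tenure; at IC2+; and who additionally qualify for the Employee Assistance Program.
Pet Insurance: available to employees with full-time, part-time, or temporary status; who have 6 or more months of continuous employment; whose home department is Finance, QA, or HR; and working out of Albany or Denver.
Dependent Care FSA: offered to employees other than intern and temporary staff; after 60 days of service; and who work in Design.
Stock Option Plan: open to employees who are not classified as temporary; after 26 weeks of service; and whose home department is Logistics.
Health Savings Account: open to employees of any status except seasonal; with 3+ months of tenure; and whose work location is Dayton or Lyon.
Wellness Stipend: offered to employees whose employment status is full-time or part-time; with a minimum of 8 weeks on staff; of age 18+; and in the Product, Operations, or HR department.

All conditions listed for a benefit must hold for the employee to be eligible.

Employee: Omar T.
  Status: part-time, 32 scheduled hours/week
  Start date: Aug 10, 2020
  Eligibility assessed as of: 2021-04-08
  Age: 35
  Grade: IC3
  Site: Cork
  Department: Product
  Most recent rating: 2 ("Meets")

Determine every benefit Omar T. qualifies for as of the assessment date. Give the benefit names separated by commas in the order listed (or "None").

Service from Aug 10, 2020 to 2021-04-08: 241 days.
Employee Assistance Program — service 241 days ≥ 12 weeks (≈84 days) ✓; dept Product ✗ → not eligible.
Retirement Savings Plan — status part-time ✓ (not excluded); service 241 days < 24 months (≈720 days) ✗ → not eligible.
Short-Term Disability — status part-time ✓; service 241 days < 2 years (≈730 days) ✗ → not eligible.
Pet Insurance — status part-time ✓; service 241 days ≥ 6 months (≈180 days) ✓; dept Product ✗ → not eligible.
Dependent Care FSA — status part-time ✓ (not excluded); service 241 days ≥ 60 days ✓; dept Product ✗ → not eligible.
Stock Option Plan — status part-time ✓ (not excluded); service 241 days ≥ 26 weeks (≈182 days) ✓; dept Product ✗ → not eligible.
Health Savings Account — status part-time ✓ (not excluded); service 241 days ≥ 3 months (≈90 days) ✓; site Cork ✗ (not Dayton or Lyon) → not eligible.
Wellness Stipend — status part-time ✓; service 241 days ≥ 8 weeks (≈56 days) ✓; age 35 ≥ 18 ✓; dept Product ✓ → eligible.

Wellness Stipend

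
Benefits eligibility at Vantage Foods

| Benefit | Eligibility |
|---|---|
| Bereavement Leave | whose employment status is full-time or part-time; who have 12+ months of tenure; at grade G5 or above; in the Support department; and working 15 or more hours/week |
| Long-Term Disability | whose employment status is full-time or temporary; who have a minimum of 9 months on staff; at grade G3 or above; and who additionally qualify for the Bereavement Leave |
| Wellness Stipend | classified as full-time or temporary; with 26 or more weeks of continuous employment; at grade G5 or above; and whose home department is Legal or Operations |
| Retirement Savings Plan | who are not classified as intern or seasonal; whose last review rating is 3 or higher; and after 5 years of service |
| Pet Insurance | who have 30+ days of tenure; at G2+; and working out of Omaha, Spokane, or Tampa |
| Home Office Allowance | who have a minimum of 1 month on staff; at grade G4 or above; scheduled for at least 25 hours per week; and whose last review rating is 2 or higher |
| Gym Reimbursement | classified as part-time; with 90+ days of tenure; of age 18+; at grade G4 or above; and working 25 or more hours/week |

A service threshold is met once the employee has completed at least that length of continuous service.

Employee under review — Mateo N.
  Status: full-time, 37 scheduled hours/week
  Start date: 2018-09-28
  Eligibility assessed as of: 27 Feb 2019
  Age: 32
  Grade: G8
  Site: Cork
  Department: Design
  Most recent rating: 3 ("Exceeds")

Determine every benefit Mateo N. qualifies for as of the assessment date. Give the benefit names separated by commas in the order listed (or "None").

Service from 2018-09-28 to 27 Feb 2019: 152 days.
Bereavement Leave — status full-time ✓; service 152 days < 12 months (≈360 days) ✗ → not eligible.
Long-Term Disability — status full-time ✓; service 152 days < 9 months (≈270 days) ✗ → not eligible.
Wellness Stipend — status full-time ✓; service 152 days < 26 weeks (≈182 days) ✗ → not eligible.
Retirement Savings Plan — status full-time ✓ (not excluded); rating 3 ≥ 3 ✓; service 152 days < 5 years (≈1825 days) ✗ → not eligible.
Pet Insurance — service 152 days ≥ 30 days ✓; grade G8 ≥ G2 ✓; site Cork ✗ (not Omaha, Spokane, or Tampa) → not eligible.
Home Office Allowance — service 152 days ≥ 1 month (≈30 days) ✓; grade G8 ≥ G4 ✓; 37 hrs/wk ≥ 25 ✓; rating 3 ≥ 2 ✓ → eligible.
Gym Reimbursement — status full-time ✗ (requires part-time) → not eligible.

Home Office Allowance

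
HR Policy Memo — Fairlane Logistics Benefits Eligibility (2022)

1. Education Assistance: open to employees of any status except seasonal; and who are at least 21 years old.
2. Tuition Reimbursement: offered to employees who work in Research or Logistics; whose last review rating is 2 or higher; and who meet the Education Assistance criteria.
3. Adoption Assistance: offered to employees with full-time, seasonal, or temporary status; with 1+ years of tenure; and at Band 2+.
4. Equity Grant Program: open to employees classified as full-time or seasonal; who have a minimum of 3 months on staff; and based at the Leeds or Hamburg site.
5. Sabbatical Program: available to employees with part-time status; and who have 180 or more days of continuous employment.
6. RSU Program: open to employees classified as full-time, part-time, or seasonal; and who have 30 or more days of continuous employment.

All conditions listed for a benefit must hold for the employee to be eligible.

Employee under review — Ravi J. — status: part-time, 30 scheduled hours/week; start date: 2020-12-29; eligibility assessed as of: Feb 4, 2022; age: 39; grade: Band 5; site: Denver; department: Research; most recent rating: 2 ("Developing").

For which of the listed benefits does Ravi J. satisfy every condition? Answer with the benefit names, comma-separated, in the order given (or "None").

Service from 2020-12-29 to Feb 4, 2022: 402 days.
Education Assistance — status part-time ✓ (not excluded); age 39 ≥ 21 ✓ → eligible.
Tuition Reimbursement — dept Research ✓; rating 2 ≥ 2 ✓; eligible for Education Assistance ✓ → eligible.
Adoption Assistance — status part-time ✗ (requires full-time, seasonal, or temporary) → not eligible.
Equity Grant Program — status part-time ✗ (requires full-time or seasonal) → not eligible.
Sabbatical Program — status part-time ✓; service 402 days ≥ 180 days ✓ → eligible.
RSU Program — status part-time ✓; service 402 days ≥ 30 days ✓ → eligible.

Education Assistance, Tuition Reimbursement, Sabbatical Program, RSU Program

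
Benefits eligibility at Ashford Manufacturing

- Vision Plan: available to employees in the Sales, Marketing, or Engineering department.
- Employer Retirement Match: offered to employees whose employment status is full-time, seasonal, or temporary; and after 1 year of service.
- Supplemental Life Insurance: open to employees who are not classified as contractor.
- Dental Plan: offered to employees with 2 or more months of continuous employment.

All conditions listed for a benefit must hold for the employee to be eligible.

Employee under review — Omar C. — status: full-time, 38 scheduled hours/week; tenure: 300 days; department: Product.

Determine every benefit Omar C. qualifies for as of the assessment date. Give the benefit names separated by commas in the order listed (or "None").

Vision Plan — dept Product ✗ → not eligible.
Employer Retirement Match — status full-time ✓; service 300 days < 1 year (≈365 days) ✗ → not eligible.
Supplemental Life Insurance — status full-time ✓ (not excluded) → eligible.
Dental Plan — service 300 days ≥ 2 months (≈60 days) ✓ → eligible.

Supplemental Life Insurance, Dental Plan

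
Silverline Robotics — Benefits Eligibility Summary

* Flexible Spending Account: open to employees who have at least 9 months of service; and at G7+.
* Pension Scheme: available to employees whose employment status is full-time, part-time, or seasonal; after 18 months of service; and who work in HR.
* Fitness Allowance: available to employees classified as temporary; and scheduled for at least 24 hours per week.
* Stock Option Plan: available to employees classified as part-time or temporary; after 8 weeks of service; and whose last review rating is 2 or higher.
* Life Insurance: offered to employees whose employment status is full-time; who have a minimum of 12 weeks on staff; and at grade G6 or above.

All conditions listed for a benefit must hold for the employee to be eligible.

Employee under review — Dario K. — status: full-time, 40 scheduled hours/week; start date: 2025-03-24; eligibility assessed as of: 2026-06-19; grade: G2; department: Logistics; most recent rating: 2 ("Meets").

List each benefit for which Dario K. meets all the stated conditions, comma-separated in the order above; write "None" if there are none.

None

Service from 2025-03-24 to 2026-06-19: 452 days.
Flexible Spending Account — service 452 days ≥ 9 months (≈270 days) ✓; grade G2 < G7 ✗ → not eligible.
Pension Scheme — status full-time ✓; service 452 days < 18 months (≈540 days) ✗ → not eligible.
Fitness Allowance — status full-time ✗ (requires temporary) → not eligible.
Stock Option Plan — status full-time ✗ (requires part-time or temporary) → not eligible.
Life Insurance — status full-time ✓; service 452 days ≥ 12 weeks (≈84 days) ✓; grade G2 < G6 ✗ → not eligible.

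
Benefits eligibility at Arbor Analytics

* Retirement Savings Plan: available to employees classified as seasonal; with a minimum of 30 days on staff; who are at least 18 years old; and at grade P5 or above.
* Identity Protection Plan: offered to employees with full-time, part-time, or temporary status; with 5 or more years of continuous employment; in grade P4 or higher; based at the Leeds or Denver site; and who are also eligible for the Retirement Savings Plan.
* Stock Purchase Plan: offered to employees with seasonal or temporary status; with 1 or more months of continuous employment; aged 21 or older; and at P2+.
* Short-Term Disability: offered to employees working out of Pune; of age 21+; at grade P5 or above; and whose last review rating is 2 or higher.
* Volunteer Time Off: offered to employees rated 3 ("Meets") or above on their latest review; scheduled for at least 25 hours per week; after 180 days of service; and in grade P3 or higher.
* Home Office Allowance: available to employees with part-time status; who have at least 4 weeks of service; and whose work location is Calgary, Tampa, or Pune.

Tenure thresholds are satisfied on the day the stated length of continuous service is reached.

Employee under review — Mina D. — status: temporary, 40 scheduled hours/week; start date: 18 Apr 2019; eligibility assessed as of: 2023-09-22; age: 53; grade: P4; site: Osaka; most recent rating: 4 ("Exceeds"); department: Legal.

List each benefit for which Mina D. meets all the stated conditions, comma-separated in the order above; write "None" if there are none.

Stock Purchase Plan, Volunteer Time Off

Service from 18 Apr 2019 to 2023-09-22: 1618 days.
Retirement Savings Plan — status temporary ✗ (requires seasonal) → not eligible.
Identity Protection Plan — status temporary ✓; service 1618 days < 5 years (≈1825 days) ✗ → not eligible.
Stock Purchase Plan — status temporary ✓; service 1618 days ≥ 1 month (≈30 days) ✓; age 53 ≥ 21 ✓; grade P4 ≥ P2 ✓ → eligible.
Short-Term Disability — site Osaka ✗ (not Pune) → not eligible.
Volunteer Time Off — rating 4 ≥ 3 ✓; 40 hrs/wk ≥ 25 ✓; service 1618 days ≥ 180 days ✓; grade P4 ≥ P3 ✓ → eligible.
Home Office Allowance — status temporary ✗ (requires part-time) → not eligible.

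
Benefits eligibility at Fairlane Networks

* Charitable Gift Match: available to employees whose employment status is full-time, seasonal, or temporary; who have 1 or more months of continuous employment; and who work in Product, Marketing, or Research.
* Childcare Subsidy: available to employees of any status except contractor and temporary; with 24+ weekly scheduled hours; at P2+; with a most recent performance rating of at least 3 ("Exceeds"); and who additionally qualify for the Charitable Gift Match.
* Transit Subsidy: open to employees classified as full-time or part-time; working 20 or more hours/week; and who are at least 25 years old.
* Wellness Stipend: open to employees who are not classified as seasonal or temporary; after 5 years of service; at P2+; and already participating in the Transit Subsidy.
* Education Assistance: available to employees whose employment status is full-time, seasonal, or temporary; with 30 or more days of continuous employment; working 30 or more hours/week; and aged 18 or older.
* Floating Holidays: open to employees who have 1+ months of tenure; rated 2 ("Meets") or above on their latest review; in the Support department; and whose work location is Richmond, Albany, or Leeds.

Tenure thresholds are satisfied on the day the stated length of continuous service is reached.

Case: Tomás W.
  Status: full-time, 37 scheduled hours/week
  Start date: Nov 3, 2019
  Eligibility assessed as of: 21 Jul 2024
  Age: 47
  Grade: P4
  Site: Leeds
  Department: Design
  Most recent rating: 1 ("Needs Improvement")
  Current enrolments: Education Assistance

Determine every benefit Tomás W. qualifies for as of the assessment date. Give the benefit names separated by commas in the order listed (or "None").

Service from Nov 3, 2019 to 21 Jul 2024: 1722 days.
Charitable Gift Match — status full-time ✓; service 1722 days ≥ 1 month (≈30 days) ✓; dept Design ✗ → not eligible.
Childcare Subsidy — status full-time ✓ (not excluded); 37 hrs/wk ≥ 24 ✓; grade P4 ≥ P2 ✓; rating 1 < 3 ✗ → not eligible.
Transit Subsidy — status full-time ✓; 37 hrs/wk ≥ 20 ✓; age 47 ≥ 25 ✓ → eligible.
Wellness Stipend — status full-time ✓ (not excluded); service 1722 days < 5 years (≈1825 days) ✗ → not eligible.
Education Assistance — status full-time ✓; service 1722 days ≥ 30 days ✓; 37 hrs/wk ≥ 30 ✓; age 47 ≥ 18 ✓ → eligible.
Floating Holidays — service 1722 days ≥ 1 month (≈30 days) ✓; rating 1 < 2 ✗ → not eligible.

Transit Subsidy, Education Assistance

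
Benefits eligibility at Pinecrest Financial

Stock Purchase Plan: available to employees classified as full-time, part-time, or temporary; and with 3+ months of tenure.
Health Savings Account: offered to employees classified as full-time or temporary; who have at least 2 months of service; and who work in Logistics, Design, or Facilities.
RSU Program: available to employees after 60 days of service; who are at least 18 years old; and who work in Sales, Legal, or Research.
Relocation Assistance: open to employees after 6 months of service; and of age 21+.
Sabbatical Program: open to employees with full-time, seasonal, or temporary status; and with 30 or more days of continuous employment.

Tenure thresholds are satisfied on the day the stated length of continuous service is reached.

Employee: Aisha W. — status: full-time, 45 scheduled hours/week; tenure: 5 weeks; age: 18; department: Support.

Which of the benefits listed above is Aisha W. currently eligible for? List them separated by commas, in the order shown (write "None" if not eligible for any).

Sabbatical Program

Stock Purchase Plan — status full-time ✓; service 5 weeks < 3 months (≈90 days) ✗ → not eligible.
Health Savings Account — status full-time ✓; service 5 weeks < 2 months (≈60 days) ✗ → not eligible.
RSU Program — service 5 weeks < 60 days ✗ → not eligible.
Relocation Assistance — service 5 weeks < 6 months (≈180 days) ✗ → not eligible.
Sabbatical Program — status full-time ✓; service 5 weeks ≥ 30 days ✓ → eligible.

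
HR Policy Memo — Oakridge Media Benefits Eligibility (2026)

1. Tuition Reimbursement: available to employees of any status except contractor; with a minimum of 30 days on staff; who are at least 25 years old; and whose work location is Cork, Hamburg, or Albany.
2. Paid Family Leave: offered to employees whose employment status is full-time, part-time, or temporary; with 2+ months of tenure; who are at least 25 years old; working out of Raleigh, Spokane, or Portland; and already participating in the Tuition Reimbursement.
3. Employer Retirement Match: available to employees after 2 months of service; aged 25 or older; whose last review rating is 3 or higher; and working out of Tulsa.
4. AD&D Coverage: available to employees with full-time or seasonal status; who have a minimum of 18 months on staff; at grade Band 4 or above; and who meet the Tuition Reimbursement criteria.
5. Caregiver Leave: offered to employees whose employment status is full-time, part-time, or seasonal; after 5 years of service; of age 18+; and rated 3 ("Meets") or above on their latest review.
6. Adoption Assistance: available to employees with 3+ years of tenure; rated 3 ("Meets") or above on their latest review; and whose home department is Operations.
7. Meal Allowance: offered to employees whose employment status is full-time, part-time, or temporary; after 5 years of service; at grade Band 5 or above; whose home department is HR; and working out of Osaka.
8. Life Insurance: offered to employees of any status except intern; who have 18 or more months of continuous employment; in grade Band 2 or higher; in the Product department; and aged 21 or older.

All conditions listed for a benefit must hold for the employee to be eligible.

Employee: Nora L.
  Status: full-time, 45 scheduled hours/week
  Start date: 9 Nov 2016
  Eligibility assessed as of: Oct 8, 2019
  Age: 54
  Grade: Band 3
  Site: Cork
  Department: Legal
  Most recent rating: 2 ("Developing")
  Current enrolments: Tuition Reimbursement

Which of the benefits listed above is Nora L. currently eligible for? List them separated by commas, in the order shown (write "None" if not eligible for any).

Tuition Reimbursement

Service from 9 Nov 2016 to Oct 8, 2019: 1063 days.
Tuition Reimbursement — status full-time ✓ (not excluded); service 1063 days ≥ 30 days ✓; age 54 ≥ 25 ✓; site Cork ✓ → eligible.
Paid Family Leave — status full-time ✓; service 1063 days ≥ 2 months (≈60 days) ✓; age 54 ≥ 25 ✓; site Cork ✗ (not Raleigh, Spokane, or Portland) → not eligible.
Employer Retirement Match — service 1063 days ≥ 2 months (≈60 days) ✓; age 54 ≥ 25 ✓; rating 2 < 3 ✗ → not eligible.
AD&D Coverage — status full-time ✓; service 1063 days ≥ 18 months (≈540 days) ✓; grade Band 3 < Band 4 ✗ → not eligible.
Caregiver Leave — status full-time ✓; service 1063 days < 5 years (≈1825 days) ✗ → not eligible.
Adoption Assistance — service 1063 days < 3 years (≈1095 days) ✗ → not eligible.
Meal Allowance — status full-time ✓; service 1063 days < 5 years (≈1825 days) ✗ → not eligible.
Life Insurance — status full-time ✓ (not excluded); service 1063 days ≥ 18 months (≈540 days) ✓; grade Band 3 ≥ Band 2 ✓; dept Legal ✗ → not eligible.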